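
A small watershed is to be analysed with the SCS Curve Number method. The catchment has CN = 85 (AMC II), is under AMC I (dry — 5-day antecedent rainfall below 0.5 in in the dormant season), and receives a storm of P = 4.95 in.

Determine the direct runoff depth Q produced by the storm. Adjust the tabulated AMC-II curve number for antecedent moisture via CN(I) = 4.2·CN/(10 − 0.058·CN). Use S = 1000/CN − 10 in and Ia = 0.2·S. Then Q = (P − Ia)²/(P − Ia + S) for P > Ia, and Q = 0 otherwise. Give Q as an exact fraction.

Q = 95667961/47078780 in ≈ 2.032 in

CN(I) from CN(II)=85: (4.2·85)/(10 − 0.058·85) = 11900/169 ≈ 70.414
Retention S: 1000/CN − 10 with CN=70.414 → S = 500/119 ≈ 4.202 in
Ia = 0.2·(500/119) = 100/119 in ≈ 0.840 in
Excess rainfall: 4.950 − 0.840 = 4.110 in; P > Ia so Q > 0
Q = (9781/2380)²/((9781/2380) + 500/119) = (95667961/5664400)/(19781/2380) = 95667961/47078780 in ≈ 2.032 in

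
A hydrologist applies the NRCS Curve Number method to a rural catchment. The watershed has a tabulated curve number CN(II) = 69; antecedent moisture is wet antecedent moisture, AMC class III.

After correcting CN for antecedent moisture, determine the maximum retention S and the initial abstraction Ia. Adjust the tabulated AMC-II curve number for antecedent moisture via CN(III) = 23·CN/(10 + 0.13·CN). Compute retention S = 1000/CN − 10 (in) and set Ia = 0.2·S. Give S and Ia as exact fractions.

CN(III) from CN(II)=69: (23·69)/(10 + 0.13·69) = 158700/1897 ≈ 83.658
Max retention: S = 1000/(158700/1897) − 10 = 3100/1587 in (≈ 1.953 in)
Initial abstraction Ia = S/5 = (3100/1587)/5 = 620/1587 ≈ 0.391 in

S = 3100/1587 in ≈ 1.953 in; Ia = 620/1587 in ≈ 0.391 in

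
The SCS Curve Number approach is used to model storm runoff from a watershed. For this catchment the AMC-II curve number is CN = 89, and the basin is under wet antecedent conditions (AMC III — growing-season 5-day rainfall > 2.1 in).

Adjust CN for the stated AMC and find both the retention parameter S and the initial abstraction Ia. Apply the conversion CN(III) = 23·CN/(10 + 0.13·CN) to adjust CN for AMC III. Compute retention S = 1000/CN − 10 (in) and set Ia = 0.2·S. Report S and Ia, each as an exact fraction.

S = 1100/2047 in ≈ 0.537 in; Ia = 220/2047 in ≈ 0.107 in

Wet (AMC III): CN(III) = 23·89/(10 + 0.13·89) = 2047/(2157/100) = 204700/2157 ≈ 94.900
Retention S: 1000/CN − 10 with CN=94.900 → S = 1100/2047 ≈ 0.537 in
Ia = 0.2S: 0.2·0.537 = 0.107 in (exactly 220/2047)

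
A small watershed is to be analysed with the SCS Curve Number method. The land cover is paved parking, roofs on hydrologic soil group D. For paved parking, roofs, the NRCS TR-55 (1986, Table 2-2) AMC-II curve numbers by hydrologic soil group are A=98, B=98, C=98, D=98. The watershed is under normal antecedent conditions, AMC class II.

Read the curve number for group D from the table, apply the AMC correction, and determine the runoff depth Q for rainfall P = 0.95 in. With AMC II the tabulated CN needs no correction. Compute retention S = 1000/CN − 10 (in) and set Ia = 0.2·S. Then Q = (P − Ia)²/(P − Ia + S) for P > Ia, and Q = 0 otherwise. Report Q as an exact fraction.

NRCS table: paved parking, roofs, soil group D → CN(II) = 98
Average conditions: CN = 98 (no AMC adjustment).
Retention S: 1000/CN − 10 with CN=98.000 → S = 10/49 ≈ 0.204 in
Initial abstraction Ia = S/5 = (10/49)/5 = 2/49 ≈ 0.041 in
Since P=0.950 > Ia=0.041: effective rainfall P−Ia = 891/980 in
Q = (891/980)²/((891/980) + 10/49) = (793881/960400)/(1091/980) = 793881/1069180 in ≈ 0.743 in

Q = 793881/1069180 in ≈ 0.743 in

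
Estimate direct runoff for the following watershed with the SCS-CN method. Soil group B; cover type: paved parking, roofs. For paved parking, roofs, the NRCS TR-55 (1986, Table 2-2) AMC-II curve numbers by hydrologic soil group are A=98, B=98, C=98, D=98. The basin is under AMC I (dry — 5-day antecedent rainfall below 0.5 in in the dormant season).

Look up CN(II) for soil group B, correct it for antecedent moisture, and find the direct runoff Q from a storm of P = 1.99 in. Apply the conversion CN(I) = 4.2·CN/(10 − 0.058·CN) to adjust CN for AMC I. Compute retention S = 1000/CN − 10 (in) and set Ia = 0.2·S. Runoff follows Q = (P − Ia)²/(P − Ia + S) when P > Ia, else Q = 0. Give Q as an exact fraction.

NRCS table: paved parking, roofs, soil group B → CN(II) = 98
Dry (AMC I): CN(I) = 4.2·98/(10 − 0.058·98) = (2058/5)/(1079/250) = 102900/1079 ≈ 95.366
S = 1000/(102900/1079) − 10 = 500/1029 in ≈ 0.486 in
Ia = 0.2S: 0.2·0.486 = 0.097 in (exactly 100/1029)
Excess rainfall: 1.990 − 0.097 = 1.893 in; P > Ia so Q > 0
Runoff Q = (P−Ia)²/(P−Ia+S) = (1.893)²/(1.893+0.486) = 37935742441/25186935900 ≈ 1.506 in

Q = 37935742441/25186935900 in ≈ 1.506 in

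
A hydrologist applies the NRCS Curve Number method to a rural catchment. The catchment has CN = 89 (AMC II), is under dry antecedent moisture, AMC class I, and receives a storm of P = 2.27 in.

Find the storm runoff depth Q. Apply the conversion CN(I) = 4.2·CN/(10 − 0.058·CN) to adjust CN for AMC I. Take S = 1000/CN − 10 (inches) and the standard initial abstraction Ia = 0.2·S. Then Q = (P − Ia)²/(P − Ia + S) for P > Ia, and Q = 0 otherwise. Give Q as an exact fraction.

CN(I) from CN(II)=89: (4.2·89)/(10 − 0.058·89) = 186900/2419 ≈ 77.263
S = 1000/(186900/2419) − 10 = 5500/1869 in ≈ 2.943 in
Ia = 0.2·(5500/1869) = 1100/1869 in ≈ 0.589 in
P − Ia = 2.270 − 0.589 = 314263/186900 ≈ 1.681 in (> 0, runoff occurs)
Q: (314263/186900)² ÷ (864263/186900) = 98761233169/161530754700 in (≈ 0.611 in)

Q = 98761233169/161530754700 in ≈ 0.611 in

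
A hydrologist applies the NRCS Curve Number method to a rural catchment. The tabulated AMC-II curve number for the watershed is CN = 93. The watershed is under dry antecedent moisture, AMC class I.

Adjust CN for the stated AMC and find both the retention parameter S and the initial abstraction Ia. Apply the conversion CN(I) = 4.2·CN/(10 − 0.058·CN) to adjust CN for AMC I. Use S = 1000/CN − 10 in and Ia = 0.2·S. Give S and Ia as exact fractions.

S = 500/279 in ≈ 1.792 in; Ia = 100/279 in ≈ 0.358 in

Dry (AMC I): CN(I) = 4.2·93/(10 − 0.058·93) = (1953/5)/(2303/500) = 27900/329 ≈ 84.802
S = 1000/(27900/329) − 10 = 500/279 in ≈ 1.792 in
Ia = 0.2S: 0.2·1.792 = 0.358 in (exactly 100/279)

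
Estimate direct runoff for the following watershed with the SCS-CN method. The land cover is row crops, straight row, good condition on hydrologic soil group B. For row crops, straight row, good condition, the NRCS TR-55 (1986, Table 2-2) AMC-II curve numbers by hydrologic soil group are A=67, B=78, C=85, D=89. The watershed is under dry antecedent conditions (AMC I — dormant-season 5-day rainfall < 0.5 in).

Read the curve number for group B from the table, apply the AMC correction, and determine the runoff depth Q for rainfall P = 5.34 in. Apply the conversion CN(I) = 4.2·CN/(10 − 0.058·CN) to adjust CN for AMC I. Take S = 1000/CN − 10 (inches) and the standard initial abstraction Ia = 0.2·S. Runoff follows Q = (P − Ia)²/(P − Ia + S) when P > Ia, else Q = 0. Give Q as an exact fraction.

NRCS table: row crops, straight row, good condition, soil group B → CN(II) = 78
CN(I) from CN(II)=78: (4.2·78)/(10 − 0.058·78) = 81900/1369 ≈ 59.825
S = 1000/(81900/1369) − 10 = 5500/819 in ≈ 6.716 in
Initial abstraction Ia = S/5 = (5500/819)/5 = 1100/819 ≈ 1.343 in
Since P=5.340 > Ia=1.343: effective rainfall P−Ia = 163673/40950 in
Q: (163673/40950)² ÷ (438673/40950) = 26788850929/17963659350 in (≈ 1.491 in)

Q = 26788850929/17963659350 in ≈ 1.491 in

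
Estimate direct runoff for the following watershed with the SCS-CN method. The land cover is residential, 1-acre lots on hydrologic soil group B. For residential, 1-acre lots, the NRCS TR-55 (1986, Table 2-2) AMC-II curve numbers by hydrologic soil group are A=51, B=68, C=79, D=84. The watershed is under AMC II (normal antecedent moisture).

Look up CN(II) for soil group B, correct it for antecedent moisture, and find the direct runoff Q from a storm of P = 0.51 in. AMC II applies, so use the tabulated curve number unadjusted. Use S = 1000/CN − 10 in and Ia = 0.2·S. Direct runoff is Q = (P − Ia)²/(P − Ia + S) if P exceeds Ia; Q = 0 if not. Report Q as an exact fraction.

NRCS table: residential, 1-acre lots, soil group B → CN(II) = 68
CN(II) = 68; AMC II needs no correction.
Max retention: S = 1000/68 − 10 = 80/17 in (≈ 4.706 in)
Ia = 0.2·(80/17) = 16/17 in ≈ 0.941 in
P = 0.510 ≤ Ia = 0.941 in: entire storm abstracted, Q = 0.

Q = 0 in ≈ 0.000 in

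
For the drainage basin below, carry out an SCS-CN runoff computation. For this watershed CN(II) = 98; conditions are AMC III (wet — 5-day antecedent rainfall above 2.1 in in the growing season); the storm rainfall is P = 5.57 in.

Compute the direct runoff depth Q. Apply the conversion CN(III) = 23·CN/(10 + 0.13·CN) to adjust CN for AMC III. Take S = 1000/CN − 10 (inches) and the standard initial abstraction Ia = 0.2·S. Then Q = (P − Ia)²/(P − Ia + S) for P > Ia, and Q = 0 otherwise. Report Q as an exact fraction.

Adjust CN=98 to AMC III: 23·98/(10 + 0.13·98) → 2254 ÷ (1137/50) = 112700/1137 ≈ 99.120
Retention S: 1000/CN − 10 with CN=99.120 → S = 100/1127 ≈ 0.089 in
Initial abstraction Ia = S/5 = (100/1127)/5 = 20/1127 ≈ 0.018 in
Excess rainfall: 5.570 − 0.018 = 5.552 in; P > Ia so Q > 0
Q = (625739/112700)²/((625739/112700) + 100/1127) = (391549296121/12701290000)/(635739/112700) = 391549296121/71647785300 in ≈ 5.465 in

Q = 391549296121/71647785300 in ≈ 5.465 in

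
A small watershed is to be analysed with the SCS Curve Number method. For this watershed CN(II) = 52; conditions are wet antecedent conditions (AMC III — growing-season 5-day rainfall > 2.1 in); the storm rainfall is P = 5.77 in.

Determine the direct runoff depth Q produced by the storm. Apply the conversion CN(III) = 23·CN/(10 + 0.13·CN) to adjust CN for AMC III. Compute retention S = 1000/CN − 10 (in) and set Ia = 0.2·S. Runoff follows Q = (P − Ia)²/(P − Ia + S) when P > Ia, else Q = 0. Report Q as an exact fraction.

Q = 22059081529/8028837700 in ≈ 2.747 in

Wet (AMC III): CN(III) = 23·52/(10 + 0.13·52) = 1196/(419/25) = 29900/419 ≈ 71.360
Max retention: S = 1000/(29900/419) − 10 = 1200/299 in (≈ 4.013 in)
Ia = 0.2S: 0.2·4.013 = 0.803 in (exactly 240/299)
Since P=5.770 > Ia=0.803: effective rainfall P−Ia = 148523/29900 in
Q = (148523/29900)²/((148523/29900) + 1200/299) = (22059081529/894010000)/(268523/29900) = 22059081529/8028837700 in ≈ 2.747 in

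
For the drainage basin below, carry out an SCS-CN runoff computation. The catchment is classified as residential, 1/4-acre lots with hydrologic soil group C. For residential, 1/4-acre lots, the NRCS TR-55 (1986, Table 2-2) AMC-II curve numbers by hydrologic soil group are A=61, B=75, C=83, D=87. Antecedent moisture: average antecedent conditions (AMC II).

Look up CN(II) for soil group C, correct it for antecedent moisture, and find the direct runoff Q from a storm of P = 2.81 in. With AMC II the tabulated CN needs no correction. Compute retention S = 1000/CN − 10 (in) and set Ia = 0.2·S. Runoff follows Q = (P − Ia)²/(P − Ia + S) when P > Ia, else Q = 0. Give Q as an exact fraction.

Q = 396925929/306460900 in ≈ 1.295 in

NRCS table: residential, 1/4-acre lots, soil group C → CN(II) = 83
CN(II) = 83; AMC II needs no correction.
S = 1000/83 − 10 = 170/83 in ≈ 2.048 in
Ia = 0.2·(170/83) = 34/83 in ≈ 0.410 in
Since P=2.810 > Ia=0.410: effective rainfall P−Ia = 19923/8300 in
Runoff Q = (P−Ia)²/(P−Ia+S) = (2.400)²/(2.400+2.048) = 396925929/306460900 ≈ 1.295 in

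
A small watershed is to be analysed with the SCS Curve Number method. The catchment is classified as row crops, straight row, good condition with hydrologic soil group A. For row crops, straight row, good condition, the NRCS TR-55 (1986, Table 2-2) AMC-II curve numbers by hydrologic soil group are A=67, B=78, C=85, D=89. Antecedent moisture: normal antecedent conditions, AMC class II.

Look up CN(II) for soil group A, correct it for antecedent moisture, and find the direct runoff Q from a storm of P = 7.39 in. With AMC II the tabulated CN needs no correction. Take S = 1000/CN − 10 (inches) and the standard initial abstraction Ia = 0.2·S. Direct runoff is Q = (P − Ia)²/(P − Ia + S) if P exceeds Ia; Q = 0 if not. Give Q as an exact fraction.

Q = 1841525569/508617100 in ≈ 3.621 in

NRCS table: row crops, straight row, good condition, soil group A → CN(II) = 67
AMC II — tabulated CN = 67 applies directly.
Retention S: 1000/CN − 10 with CN=67.000 → S = 330/67 ≈ 4.925 in
Ia = 0.2S: 0.2·4.925 = 0.985 in (exactly 66/67)
Excess rainfall: 7.390 − 0.985 = 6.405 in; P > Ia so Q > 0
Q: (42913/6700)² ÷ (75913/6700) = 1841525569/508617100 in (≈ 3.621 in)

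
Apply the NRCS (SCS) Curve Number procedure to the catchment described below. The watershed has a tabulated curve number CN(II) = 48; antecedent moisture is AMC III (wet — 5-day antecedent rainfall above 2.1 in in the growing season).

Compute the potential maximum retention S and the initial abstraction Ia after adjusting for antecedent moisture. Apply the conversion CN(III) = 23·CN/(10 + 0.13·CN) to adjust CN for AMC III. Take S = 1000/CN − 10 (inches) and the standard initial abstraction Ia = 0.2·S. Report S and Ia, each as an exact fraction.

Wet (AMC III): CN(III) = 23·48/(10 + 0.13·48) = 1104/(406/25) = 13800/203 ≈ 67.980
Retention S: 1000/CN − 10 with CN=67.980 → S = 325/69 ≈ 4.710 in
Initial abstraction Ia = S/5 = (325/69)/5 = 65/69 ≈ 0.942 in

S = 325/69 in ≈ 4.710 in; Ia = 65/69 in ≈ 0.942 in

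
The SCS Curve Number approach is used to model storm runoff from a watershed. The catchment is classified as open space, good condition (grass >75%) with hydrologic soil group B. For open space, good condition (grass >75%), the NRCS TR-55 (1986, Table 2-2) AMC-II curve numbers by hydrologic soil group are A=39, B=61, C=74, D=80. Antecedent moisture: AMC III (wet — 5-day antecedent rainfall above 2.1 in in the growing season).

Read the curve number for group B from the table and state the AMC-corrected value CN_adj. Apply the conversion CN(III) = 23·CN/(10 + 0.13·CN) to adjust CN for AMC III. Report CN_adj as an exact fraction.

CN_adj = 140300/1793 ≈ 78.249

NRCS table: open space, good condition (grass >75%), soil group B → CN(II) = 61
Adjust CN=61 to AMC III: 23·61/(10 + 0.13·61) → 1403 ÷ (1793/100) = 140300/1793 ≈ 78.249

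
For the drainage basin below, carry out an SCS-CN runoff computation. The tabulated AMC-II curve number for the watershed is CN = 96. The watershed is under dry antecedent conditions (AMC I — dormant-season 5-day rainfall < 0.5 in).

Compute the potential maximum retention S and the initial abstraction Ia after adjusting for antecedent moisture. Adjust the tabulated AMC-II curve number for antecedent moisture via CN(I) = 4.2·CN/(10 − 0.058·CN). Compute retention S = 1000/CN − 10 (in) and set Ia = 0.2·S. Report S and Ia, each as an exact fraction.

Adjust CN=96 to AMC I: 4.2·96/(10 − 0.058·96) → (2016/5) ÷ (554/125) = 25200/277 ≈ 90.975
Retention S: 1000/CN − 10 with CN=90.975 → S = 125/126 ≈ 0.992 in
Initial abstraction Ia = S/5 = (125/126)/5 = 25/126 ≈ 0.198 in

S = 125/126 in ≈ 0.992 in; Ia = 25/126 in ≈ 0.198 in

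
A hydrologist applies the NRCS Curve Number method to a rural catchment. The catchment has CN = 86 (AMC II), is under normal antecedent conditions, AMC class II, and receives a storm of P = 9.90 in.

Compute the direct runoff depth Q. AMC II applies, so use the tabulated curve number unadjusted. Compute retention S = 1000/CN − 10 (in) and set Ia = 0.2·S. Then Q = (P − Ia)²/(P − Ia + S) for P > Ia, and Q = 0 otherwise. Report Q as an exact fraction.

Q = 16949689/2071310 in ≈ 8.183 in

AMC II — tabulated CN = 86 applies directly.
Retention S: 1000/CN − 10 with CN=86.000 → S = 70/43 ≈ 1.628 in
Initial abstraction Ia = S/5 = (70/43)/5 = 14/43 ≈ 0.326 in
Excess rainfall: 9.900 − 0.326 = 9.574 in; P > Ia so Q > 0
Q: (4117/430)² ÷ (4817/430) = 16949689/2071310 in (≈ 8.183 in)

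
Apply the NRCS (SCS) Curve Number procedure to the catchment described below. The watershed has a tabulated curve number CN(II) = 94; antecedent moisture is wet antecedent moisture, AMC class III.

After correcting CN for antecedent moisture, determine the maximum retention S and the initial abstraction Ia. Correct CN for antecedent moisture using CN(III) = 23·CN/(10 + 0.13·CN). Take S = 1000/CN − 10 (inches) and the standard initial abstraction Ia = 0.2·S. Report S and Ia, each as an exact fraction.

Wet (AMC III): CN(III) = 23·94/(10 + 0.13·94) = 2162/(1111/50) = 108100/1111 ≈ 97.300
Retention S: 1000/CN − 10 with CN=97.300 → S = 300/1081 ≈ 0.278 in
Initial abstraction Ia = S/5 = (300/1081)/5 = 60/1081 ≈ 0.056 in

S = 300/1081 in ≈ 0.278 in; Ia = 60/1081 in ≈ 0.056 in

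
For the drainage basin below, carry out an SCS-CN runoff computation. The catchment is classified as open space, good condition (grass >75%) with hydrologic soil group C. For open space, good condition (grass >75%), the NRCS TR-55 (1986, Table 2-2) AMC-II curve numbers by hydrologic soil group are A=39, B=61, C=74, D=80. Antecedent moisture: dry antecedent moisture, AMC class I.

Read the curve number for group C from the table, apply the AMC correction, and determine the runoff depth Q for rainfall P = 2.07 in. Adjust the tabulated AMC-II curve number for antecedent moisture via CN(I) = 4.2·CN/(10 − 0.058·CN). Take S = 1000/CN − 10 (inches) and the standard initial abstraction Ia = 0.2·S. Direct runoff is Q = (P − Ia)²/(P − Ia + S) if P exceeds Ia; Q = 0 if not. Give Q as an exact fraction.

NRCS table: open space, good condition (grass >75%), soil group C → CN(II) = 74
Adjust CN=74 to AMC I: 4.2·74/(10 − 0.058·74) → (1554/5) ÷ (1427/250) = 77700/1427 ≈ 54.450
Max retention: S = 1000/(77700/1427) − 10 = 6500/777 in (≈ 8.366 in)
Initial abstraction Ia = S/5 = (6500/777)/5 = 1300/777 ≈ 1.673 in
Excess rainfall: 2.070 − 1.673 = 0.397 in; P > Ia so Q > 0
Runoff Q = (P−Ia)²/(P−Ia+S) = (0.397)²/(0.397+8.366) = 951043921/52901190300 ≈ 0.018 in

Q = 951043921/52901190300 in ≈ 0.018 in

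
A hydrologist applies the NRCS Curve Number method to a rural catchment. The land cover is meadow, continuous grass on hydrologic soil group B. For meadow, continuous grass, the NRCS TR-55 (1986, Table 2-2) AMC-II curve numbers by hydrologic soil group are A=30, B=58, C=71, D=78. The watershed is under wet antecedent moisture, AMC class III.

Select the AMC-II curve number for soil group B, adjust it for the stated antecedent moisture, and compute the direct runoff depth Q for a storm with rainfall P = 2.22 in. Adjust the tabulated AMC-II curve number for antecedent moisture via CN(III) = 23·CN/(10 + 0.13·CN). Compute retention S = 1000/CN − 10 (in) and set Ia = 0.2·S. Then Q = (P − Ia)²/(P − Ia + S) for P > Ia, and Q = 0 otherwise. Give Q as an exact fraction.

NRCS table: meadow, continuous grass, soil group B → CN(II) = 58
CN(III) from CN(II)=58: (23·58)/(10 + 0.13·58) = 66700/877 ≈ 76.055
Max retention: S = 1000/(66700/877) − 10 = 2100/667 in (≈ 3.148 in)
Initial abstraction Ia = S/5 = (2100/667)/5 = 420/667 ≈ 0.630 in
Since P=2.220 > Ia=0.630: effective rainfall P−Ia = 53037/33350 in
Q: (53037/33350)² ÷ (158037/33350) = 937641123/1756844650 in (≈ 0.534 in)

Q = 937641123/1756844650 in ≈ 0.534 in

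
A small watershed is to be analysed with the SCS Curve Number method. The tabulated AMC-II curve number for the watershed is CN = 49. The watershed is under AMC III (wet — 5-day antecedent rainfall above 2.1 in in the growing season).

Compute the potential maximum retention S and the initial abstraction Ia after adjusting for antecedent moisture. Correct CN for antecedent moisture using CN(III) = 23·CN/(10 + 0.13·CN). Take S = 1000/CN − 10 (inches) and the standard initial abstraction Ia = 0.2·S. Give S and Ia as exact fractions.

Adjust CN=49 to AMC III: 23·49/(10 + 0.13·49) → 1127 ÷ (1637/100) = 112700/1637 ≈ 68.845
Max retention: S = 1000/(112700/1637) − 10 = 5100/1127 in (≈ 4.525 in)
Initial abstraction Ia = S/5 = (5100/1127)/5 = 1020/1127 ≈ 0.905 in

S = 5100/1127 in ≈ 4.525 in; Ia = 1020/1127 in ≈ 0.905 in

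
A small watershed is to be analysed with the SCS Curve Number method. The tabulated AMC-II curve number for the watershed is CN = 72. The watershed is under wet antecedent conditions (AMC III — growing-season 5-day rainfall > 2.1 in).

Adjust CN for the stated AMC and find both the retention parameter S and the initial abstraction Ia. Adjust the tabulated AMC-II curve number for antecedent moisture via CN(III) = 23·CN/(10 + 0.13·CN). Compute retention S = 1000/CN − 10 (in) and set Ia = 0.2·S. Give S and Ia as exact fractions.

Wet (AMC III): CN(III) = 23·72/(10 + 0.13·72) = 1656/(484/25) = 10350/121 ≈ 85.537
S = 1000/(10350/121) − 10 = 350/207 in ≈ 1.691 in
Ia = 0.2·(350/207) = 70/207 in ≈ 0.338 in

S = 350/207 in ≈ 1.691 in; Ia = 70/207 in ≈ 0.338 in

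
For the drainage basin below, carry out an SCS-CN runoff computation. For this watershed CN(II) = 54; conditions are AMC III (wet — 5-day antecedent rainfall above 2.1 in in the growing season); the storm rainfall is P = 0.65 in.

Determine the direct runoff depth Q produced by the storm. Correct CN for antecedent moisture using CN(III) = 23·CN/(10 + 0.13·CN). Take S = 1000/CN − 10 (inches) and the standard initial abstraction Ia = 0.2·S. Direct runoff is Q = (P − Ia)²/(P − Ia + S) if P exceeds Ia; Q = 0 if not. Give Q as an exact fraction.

Q = 0 in ≈ 0.000 in

Wet (AMC III): CN(III) = 23·54/(10 + 0.13·54) = 1242/(851/50) = 2700/37 ≈ 72.973
Max retention: S = 1000/(2700/37) − 10 = 100/27 in (≈ 3.704 in)
Ia = 0.2S: 0.2·3.704 = 0.741 in (exactly 20/27)
P = 0.650 ≤ Ia = 0.741 in: entire storm abstracted, Q = 0.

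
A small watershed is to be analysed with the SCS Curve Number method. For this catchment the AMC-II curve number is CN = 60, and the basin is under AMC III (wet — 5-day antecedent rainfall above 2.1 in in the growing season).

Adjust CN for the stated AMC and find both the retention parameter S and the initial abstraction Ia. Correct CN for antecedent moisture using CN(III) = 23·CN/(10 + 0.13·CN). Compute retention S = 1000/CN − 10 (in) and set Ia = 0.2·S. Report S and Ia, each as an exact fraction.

Wet (AMC III): CN(III) = 23·60/(10 + 0.13·60) = 1380/(89/5) = 6900/89 ≈ 77.528
S = 1000/(6900/89) − 10 = 200/69 in ≈ 2.899 in
Ia = 0.2·(200/69) = 40/69 in ≈ 0.580 in

S = 200/69 in ≈ 2.899 in; Ia = 40/69 in ≈ 0.580 in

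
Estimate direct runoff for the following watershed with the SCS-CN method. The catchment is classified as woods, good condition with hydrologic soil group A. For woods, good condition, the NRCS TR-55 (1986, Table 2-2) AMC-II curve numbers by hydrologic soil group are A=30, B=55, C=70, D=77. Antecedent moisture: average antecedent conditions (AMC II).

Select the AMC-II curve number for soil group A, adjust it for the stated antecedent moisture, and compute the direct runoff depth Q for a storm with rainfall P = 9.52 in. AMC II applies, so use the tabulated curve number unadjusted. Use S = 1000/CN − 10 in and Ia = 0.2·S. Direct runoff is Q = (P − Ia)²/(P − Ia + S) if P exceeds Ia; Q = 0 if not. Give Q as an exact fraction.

NRCS table: woods, good condition, soil group A → CN(II) = 30
AMC II — tabulated CN = 30 applies directly.
S = 1000/30 − 10 = 70/3 in ≈ 23.333 in
Initial abstraction Ia = S/5 = (70/3)/5 = 14/3 ≈ 4.667 in
P − Ia = 9.520 − 4.667 = 364/75 ≈ 4.853 in (> 0, runoff occurs)
Runoff Q = (P−Ia)²/(P−Ia+S) = (4.853)²/(4.853+23.333) = 9464/11325 ≈ 0.836 in

Q = 9464/11325 in ≈ 0.836 in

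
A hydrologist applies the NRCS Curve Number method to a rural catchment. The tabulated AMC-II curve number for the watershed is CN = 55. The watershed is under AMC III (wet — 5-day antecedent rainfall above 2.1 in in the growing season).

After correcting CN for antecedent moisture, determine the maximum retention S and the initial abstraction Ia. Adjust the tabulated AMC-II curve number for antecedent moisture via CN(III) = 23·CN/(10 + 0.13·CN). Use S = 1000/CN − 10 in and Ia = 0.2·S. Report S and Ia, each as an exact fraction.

S = 900/253 in ≈ 3.557 in; Ia = 180/253 in ≈ 0.711 in

Wet (AMC III): CN(III) = 23·55/(10 + 0.13·55) = 1265/(343/20) = 25300/343 ≈ 73.761
Retention S: 1000/CN − 10 with CN=73.761 → S = 900/253 ≈ 3.557 in
Ia = 0.2S: 0.2·3.557 = 0.711 in (exactly 180/253)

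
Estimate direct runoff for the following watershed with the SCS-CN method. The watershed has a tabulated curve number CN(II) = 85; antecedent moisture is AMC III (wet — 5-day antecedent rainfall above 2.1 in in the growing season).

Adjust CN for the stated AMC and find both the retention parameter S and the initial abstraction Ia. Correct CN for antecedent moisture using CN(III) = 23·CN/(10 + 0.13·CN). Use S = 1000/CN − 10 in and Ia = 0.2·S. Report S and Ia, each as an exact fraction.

S = 300/391 in ≈ 0.767 in; Ia = 60/391 in ≈ 0.153 in

Wet (AMC III): CN(III) = 23·85/(10 + 0.13·85) = 1955/(421/20) = 39100/421 ≈ 92.874
Retention S: 1000/CN − 10 with CN=92.874 → S = 300/391 ≈ 0.767 in
Initial abstraction Ia = S/5 = (300/391)/5 = 60/391 ≈ 0.153 in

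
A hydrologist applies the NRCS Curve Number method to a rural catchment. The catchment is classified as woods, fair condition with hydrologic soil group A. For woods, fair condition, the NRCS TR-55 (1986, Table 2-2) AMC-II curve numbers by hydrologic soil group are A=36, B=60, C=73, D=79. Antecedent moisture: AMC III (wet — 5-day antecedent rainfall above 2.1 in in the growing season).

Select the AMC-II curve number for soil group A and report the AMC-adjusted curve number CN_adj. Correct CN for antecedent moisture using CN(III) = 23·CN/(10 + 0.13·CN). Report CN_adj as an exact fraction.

NRCS table: woods, fair condition, soil group A → CN(II) = 36
Wet (AMC III): CN(III) = 23·36/(10 + 0.13·36) = 828/(367/25) = 20700/367 ≈ 56.403

CN_adj = 20700/367 ≈ 56.403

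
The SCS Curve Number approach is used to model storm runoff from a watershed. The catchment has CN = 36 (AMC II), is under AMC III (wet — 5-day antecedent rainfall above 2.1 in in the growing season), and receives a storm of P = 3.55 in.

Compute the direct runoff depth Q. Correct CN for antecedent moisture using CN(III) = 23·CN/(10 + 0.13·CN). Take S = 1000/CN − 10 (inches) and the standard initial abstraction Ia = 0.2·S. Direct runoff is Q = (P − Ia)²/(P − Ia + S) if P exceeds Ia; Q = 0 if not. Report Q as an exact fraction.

Q = 68840209/166829580 in ≈ 0.413 in

Adjust CN=36 to AMC III: 23·36/(10 + 0.13·36) → 828 ÷ (367/25) = 20700/367 ≈ 56.403
Retention S: 1000/CN − 10 with CN=56.403 → S = 1600/207 ≈ 7.729 in
Ia = 0.2·(1600/207) = 320/207 in ≈ 1.546 in
Excess rainfall: 3.550 − 1.546 = 2.004 in; P > Ia so Q > 0
Q: (8297/4140)² ÷ (40297/4140) = 68840209/166829580 in (≈ 0.413 in)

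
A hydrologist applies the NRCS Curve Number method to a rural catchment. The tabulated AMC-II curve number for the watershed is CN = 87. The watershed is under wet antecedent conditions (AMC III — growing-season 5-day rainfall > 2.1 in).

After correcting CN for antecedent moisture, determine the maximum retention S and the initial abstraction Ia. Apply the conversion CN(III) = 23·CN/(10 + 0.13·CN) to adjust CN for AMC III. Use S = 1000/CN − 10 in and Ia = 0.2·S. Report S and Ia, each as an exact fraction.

S = 1300/2001 in ≈ 0.650 in; Ia = 260/2001 in ≈ 0.130 in

Wet (AMC III): CN(III) = 23·87/(10 + 0.13·87) = 2001/(2131/100) = 200100/2131 ≈ 93.900
Retention S: 1000/CN − 10 with CN=93.900 → S = 1300/2001 ≈ 0.650 in
Ia = 0.2S: 0.2·0.650 = 0.130 in (exactly 260/2001)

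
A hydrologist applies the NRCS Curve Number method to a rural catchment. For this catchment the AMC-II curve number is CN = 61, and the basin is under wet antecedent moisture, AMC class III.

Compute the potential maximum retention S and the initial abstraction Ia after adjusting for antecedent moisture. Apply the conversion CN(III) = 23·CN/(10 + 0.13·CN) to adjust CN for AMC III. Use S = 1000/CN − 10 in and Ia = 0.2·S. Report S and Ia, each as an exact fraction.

Adjust CN=61 to AMC III: 23·61/(10 + 0.13·61) → 1403 ÷ (1793/100) = 140300/1793 ≈ 78.249
S = 1000/(140300/1793) − 10 = 3900/1403 in ≈ 2.780 in
Ia = 0.2·(3900/1403) = 780/1403 in ≈ 0.556 in

S = 3900/1403 in ≈ 2.780 in; Ia = 780/1403 in ≈ 0.556 in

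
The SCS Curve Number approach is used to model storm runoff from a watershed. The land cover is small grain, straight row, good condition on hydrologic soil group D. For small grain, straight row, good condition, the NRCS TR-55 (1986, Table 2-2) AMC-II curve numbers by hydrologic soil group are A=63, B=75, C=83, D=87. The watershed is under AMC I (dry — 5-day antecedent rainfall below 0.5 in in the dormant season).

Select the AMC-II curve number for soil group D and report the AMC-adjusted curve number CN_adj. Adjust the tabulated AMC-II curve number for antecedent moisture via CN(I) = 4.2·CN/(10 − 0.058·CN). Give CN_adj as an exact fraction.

NRCS table: small grain, straight row, good condition, soil group D → CN(II) = 87
Dry (AMC I): CN(I) = 4.2·87/(10 − 0.058·87) = (1827/5)/(2477/500) = 182700/2477 ≈ 73.759

CN_adj = 182700/2477 ≈ 73.759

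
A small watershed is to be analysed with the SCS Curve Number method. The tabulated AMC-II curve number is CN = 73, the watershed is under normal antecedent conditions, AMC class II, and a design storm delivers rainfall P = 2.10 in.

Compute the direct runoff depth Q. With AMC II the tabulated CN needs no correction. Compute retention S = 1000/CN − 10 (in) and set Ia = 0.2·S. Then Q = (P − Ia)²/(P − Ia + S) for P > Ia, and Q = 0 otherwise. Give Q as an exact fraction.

Q = 328683/898630 in ≈ 0.366 in

Average conditions: CN = 73 (no AMC adjustment).
Max retention: S = 1000/73 − 10 = 270/73 in (≈ 3.699 in)
Ia = 0.2S: 0.2·3.699 = 0.740 in (exactly 54/73)
P − Ia = 2.100 − 0.740 = 993/730 ≈ 1.360 in (> 0, runoff occurs)
Q = (993/730)²/((993/730) + 270/73) = (986049/532900)/(3693/730) = 328683/898630 in ≈ 0.366 in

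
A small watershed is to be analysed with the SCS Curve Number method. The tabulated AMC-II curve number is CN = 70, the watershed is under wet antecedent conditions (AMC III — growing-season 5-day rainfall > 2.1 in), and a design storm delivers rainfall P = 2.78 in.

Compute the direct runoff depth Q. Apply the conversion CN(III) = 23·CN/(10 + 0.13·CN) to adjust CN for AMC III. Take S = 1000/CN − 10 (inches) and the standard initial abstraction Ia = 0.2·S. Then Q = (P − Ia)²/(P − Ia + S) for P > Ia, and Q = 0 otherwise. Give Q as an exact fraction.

CN(III) from CN(II)=70: (23·70)/(10 + 0.13·70) = 16100/191 ≈ 84.293
Retention S: 1000/CN − 10 with CN=84.293 → S = 300/161 ≈ 1.863 in
Initial abstraction Ia = S/5 = (300/161)/5 = 60/161 ≈ 0.373 in
Since P=2.780 > Ia=0.373: effective rainfall P−Ia = 19379/8050 in
Q: (19379/8050)² ÷ (34379/8050) = 375545641/276750950 in (≈ 1.357 in)

Q = 375545641/276750950 in ≈ 1.357 in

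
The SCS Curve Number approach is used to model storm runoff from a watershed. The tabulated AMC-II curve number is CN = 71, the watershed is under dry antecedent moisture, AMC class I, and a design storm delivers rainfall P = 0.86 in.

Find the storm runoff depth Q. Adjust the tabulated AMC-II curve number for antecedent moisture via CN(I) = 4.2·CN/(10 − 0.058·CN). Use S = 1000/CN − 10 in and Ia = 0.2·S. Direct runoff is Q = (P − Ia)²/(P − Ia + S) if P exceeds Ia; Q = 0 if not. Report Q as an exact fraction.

Adjust CN=71 to AMC I: 4.2·71/(10 − 0.058·71) → (1491/5) ÷ (2941/500) = 149100/2941 ≈ 50.697
S = 1000/(149100/2941) − 10 = 14500/1491 in ≈ 9.725 in
Ia = 0.2S: 0.2·9.725 = 1.945 in (exactly 2900/1491)
P = 0.860 ≤ Ia = 1.945 in: entire storm abstracted, Q = 0.

Q = 0 in ≈ 0.000 in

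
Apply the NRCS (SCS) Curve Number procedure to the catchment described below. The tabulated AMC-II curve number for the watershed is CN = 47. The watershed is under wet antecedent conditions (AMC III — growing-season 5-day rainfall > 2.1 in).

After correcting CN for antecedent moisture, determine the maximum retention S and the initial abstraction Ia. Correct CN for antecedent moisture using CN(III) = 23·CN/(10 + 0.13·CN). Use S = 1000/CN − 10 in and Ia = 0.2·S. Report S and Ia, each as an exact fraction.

S = 5300/1081 in ≈ 4.903 in; Ia = 1060/1081 in ≈ 0.981 in

Adjust CN=47 to AMC III: 23·47/(10 + 0.13·47) → 1081 ÷ (1611/100) = 108100/1611 ≈ 67.101
Max retention: S = 1000/(108100/1611) − 10 = 5300/1081 in (≈ 4.903 in)
Ia = 0.2·(5300/1081) = 1060/1081 in ≈ 0.981 in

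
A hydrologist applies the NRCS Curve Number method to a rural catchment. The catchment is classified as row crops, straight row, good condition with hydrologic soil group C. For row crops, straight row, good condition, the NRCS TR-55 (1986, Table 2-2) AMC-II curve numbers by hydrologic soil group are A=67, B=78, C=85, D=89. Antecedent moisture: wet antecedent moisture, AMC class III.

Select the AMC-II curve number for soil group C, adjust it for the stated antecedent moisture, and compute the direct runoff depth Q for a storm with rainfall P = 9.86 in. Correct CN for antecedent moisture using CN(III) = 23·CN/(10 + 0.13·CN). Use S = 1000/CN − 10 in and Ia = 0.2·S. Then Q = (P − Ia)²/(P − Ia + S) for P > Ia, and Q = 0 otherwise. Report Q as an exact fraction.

Q = 36009996169/4003116650 in ≈ 8.995 in

NRCS table: row crops, straight row, good condition, soil group C → CN(II) = 85
Wet (AMC III): CN(III) = 23·85/(10 + 0.13·85) = 1955/(421/20) = 39100/421 ≈ 92.874
S = 1000/(39100/421) − 10 = 300/391 in ≈ 0.767 in
Ia = 0.2·(300/391) = 60/391 in ≈ 0.153 in
P − Ia = 9.860 − 0.153 = 189763/19550 ≈ 9.707 in (> 0, runoff occurs)
Runoff Q = (P−Ia)²/(P−Ia+S) = (9.707)²/(9.707+0.767) = 36009996169/4003116650 ≈ 8.995 in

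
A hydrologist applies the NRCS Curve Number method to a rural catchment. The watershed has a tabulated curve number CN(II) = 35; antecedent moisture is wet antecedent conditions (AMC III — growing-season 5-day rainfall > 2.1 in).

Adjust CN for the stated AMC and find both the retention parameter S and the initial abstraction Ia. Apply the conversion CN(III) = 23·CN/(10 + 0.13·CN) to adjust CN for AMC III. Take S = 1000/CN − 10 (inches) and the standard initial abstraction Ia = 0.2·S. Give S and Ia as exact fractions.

Adjust CN=35 to AMC III: 23·35/(10 + 0.13·35) → 805 ÷ (291/20) = 16100/291 ≈ 55.326
S = 1000/(16100/291) − 10 = 1300/161 in ≈ 8.075 in
Initial abstraction Ia = S/5 = (1300/161)/5 = 260/161 ≈ 1.615 in

S = 1300/161 in ≈ 8.075 in; Ia = 260/161 in ≈ 1.615 in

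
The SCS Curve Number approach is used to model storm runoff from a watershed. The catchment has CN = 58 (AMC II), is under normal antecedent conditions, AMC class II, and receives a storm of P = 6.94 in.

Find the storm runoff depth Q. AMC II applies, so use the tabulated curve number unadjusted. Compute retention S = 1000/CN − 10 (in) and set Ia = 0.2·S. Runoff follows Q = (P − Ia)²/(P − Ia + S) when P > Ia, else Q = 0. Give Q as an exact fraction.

Average conditions: CN = 58 (no AMC adjustment).
Retention S: 1000/CN − 10 with CN=58.000 → S = 210/29 ≈ 7.241 in
Ia = 0.2S: 0.2·7.241 = 1.448 in (exactly 42/29)
Excess rainfall: 6.940 − 1.448 = 5.492 in; P > Ia so Q > 0
Q: (7963/1450)² ÷ (18463/1450) = 63409369/26771350 in (≈ 2.369 in)

Q = 63409369/26771350 in ≈ 2.369 in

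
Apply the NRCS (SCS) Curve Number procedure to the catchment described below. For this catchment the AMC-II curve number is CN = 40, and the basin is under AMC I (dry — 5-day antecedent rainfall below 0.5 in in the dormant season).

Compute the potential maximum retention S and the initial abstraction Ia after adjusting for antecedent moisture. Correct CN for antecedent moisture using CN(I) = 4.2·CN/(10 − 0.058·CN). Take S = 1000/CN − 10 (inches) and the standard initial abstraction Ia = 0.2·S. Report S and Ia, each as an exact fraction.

S = 250/7 in ≈ 35.714 in; Ia = 50/7 in ≈ 7.143 in

Dry (AMC I): CN(I) = 4.2·40/(10 − 0.058·40) = 168/(192/25) = 175/8 ≈ 21.875
Max retention: S = 1000/(175/8) − 10 = 250/7 in (≈ 35.714 in)
Ia = 0.2S: 0.2·35.714 = 7.143 in (exactly 50/7)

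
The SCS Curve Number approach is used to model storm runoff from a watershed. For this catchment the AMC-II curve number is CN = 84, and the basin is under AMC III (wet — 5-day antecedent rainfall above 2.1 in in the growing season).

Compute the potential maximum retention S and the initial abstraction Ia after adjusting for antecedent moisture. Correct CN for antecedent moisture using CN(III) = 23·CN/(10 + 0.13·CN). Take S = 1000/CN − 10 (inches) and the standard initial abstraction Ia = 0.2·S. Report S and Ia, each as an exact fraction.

Adjust CN=84 to AMC III: 23·84/(10 + 0.13·84) → 1932 ÷ (523/25) = 48300/523 ≈ 92.352
Retention S: 1000/CN − 10 with CN=92.352 → S = 400/483 ≈ 0.828 in
Initial abstraction Ia = S/5 = (400/483)/5 = 80/483 ≈ 0.166 in

S = 400/483 in ≈ 0.828 in; Ia = 80/483 in ≈ 0.166 in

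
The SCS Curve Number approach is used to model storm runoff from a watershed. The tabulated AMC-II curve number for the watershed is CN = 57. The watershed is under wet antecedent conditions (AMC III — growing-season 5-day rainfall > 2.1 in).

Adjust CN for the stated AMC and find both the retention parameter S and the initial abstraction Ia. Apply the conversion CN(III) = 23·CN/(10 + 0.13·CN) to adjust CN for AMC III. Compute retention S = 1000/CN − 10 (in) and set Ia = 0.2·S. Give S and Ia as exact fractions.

S = 4300/1311 in ≈ 3.280 in; Ia = 860/1311 in ≈ 0.656 in

CN(III) from CN(II)=57: (23·57)/(10 + 0.13·57) = 131100/1741 ≈ 75.302
S = 1000/(131100/1741) − 10 = 4300/1311 in ≈ 3.280 in
Ia = 0.2S: 0.2·3.280 = 0.656 in (exactly 860/1311)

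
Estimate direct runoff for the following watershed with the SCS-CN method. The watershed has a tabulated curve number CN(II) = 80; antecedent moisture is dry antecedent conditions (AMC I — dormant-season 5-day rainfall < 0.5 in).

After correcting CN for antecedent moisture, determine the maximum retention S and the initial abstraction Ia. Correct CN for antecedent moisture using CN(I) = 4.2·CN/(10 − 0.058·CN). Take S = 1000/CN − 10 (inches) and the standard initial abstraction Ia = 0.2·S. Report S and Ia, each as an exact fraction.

S = 125/21 in ≈ 5.952 in; Ia = 25/21 in ≈ 1.190 in

Adjust CN=80 to AMC I: 4.2·80/(10 − 0.058·80) → 336 ÷ (134/25) = 4200/67 ≈ 62.687
Retention S: 1000/CN − 10 with CN=62.687 → S = 125/21 ≈ 5.952 in
Ia = 0.2S: 0.2·5.952 = 1.190 in (exactly 25/21)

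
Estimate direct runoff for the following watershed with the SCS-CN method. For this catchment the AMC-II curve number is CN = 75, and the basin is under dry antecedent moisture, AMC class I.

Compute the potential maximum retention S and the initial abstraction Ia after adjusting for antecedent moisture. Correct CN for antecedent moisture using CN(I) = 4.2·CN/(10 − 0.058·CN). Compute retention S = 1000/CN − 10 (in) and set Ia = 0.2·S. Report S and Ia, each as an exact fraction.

S = 500/63 in ≈ 7.937 in; Ia = 100/63 in ≈ 1.587 in

CN(I) from CN(II)=75: (4.2·75)/(10 − 0.058·75) = 6300/113 ≈ 55.752
Retention S: 1000/CN − 10 with CN=55.752 → S = 500/63 ≈ 7.937 in
Ia = 0.2·(500/63) = 100/63 in ≈ 1.587 in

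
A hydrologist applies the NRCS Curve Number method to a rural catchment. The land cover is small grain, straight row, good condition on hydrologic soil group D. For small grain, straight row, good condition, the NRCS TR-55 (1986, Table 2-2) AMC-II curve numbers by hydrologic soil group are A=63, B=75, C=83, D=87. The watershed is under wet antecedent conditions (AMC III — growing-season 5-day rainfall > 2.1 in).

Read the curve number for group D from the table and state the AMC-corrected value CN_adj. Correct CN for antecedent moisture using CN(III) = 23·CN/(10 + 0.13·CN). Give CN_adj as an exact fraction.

CN_adj = 200100/2131 ≈ 93.900

NRCS table: small grain, straight row, good condition, soil group D → CN(II) = 87
Wet (AMC III): CN(III) = 23·87/(10 + 0.13·87) = 2001/(2131/100) = 200100/2131 ≈ 93.900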